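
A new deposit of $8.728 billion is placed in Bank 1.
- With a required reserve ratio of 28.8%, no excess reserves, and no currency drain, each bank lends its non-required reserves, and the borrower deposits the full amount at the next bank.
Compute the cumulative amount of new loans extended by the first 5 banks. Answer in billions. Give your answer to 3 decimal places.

$17.629 billion

Bank i lends (1 − rr)^i of the original deposit: Bank 1 lends 8.728·0.7120 ≈ 6.2143, Bank 2 lends 8.728·0.7120² ≈ 4.4246, and so on.
Summing a geometric series: total = 8.728·[0.7120·(1 − 0.7120^5) / (1 − 0.7120)] ≈ 17.6293 billion.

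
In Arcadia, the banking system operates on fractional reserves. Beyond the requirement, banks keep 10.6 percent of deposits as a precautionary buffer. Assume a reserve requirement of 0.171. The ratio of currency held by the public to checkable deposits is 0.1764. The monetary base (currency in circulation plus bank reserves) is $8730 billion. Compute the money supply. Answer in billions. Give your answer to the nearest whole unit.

The money multiplier is m = (1 + c) / (rr + e + c) = (1 + 0.1764) / (0.171 + 0.106 + 0.1764) ≈ 2.59462.
So M = m × MB = 2.59462 × 8730 = 22651.0326 billion.

$22651 billion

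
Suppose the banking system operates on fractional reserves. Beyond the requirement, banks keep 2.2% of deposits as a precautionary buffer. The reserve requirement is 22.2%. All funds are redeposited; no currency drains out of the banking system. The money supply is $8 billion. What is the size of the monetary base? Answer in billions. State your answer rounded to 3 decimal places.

The money multiplier is m = 1 / (rr + e) = 1 / (0.222 + 0.022) ≈ 4.09836.
MB = M / m = 8 / 4.09836 ≈ 1.952 billion.

$1.952 billion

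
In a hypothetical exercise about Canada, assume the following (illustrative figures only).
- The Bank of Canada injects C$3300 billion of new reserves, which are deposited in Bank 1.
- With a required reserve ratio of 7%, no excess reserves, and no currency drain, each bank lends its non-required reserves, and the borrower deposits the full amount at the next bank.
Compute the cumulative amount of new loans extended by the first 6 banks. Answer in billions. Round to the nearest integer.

Bank i lends (1 − rr)^i of the original deposit: Bank 1 lends 3300·0.9300 = 3069.0000, Bank 2 lends 3300·0.9300² = 2854.1700, and so on.
Summing a geometric series: total = 3300·[0.9300·(1 − 0.9300^6) / (1 − 0.9300)] ≈ 15476.9590 billion.

C$15477 billion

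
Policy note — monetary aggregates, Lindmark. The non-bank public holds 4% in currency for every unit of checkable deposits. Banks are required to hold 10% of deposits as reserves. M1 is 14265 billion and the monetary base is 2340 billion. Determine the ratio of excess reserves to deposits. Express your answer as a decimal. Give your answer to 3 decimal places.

Using m = M/MB = 14265/2340 ≈ 6.096154. Since m = (1 + c)/(c + rr + e), the denominator satisfies c + rr + e = (1 + c)/m = (1 + 0.04) / 6.096154 ≈ 0.170599.
With c = 0.04 and rr = 0.1, the ratio of excess reserves to deposits is 0.170599 − 0.04 − 0.1 = 0.030599.

0.031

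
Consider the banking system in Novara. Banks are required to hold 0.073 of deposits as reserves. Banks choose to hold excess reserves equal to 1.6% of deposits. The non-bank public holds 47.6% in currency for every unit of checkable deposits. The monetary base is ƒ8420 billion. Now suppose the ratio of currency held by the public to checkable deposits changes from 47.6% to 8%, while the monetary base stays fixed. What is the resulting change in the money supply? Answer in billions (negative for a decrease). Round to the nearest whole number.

Initially m₁ = (1 + 0.476) / (0.073 + 0.016 + 0.476) ≈ 2.61239, so M₁ = 2.61239 × 8420 = 21996.3238 billion.
After the change m₂ = (1 + 0.08) / (0.073 + 0.016 + 0.08) ≈ 6.39053, so M₂ = 6.39053 × 8420 = 53808.2626 billion.
ΔM = M₂ − M₁ = 53808.2626 − 21996.3238 = 31811.9388 billion.

ƒ31812 billion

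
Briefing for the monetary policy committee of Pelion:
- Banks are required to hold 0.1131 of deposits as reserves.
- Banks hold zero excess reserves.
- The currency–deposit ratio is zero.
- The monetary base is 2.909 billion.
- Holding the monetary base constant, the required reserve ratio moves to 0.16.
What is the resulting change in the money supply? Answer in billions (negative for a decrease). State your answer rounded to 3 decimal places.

-7.539 billion

Initially m₁ = 1 / (0.1131) ≈ 8.84173, so M₁ = 8.84173 × 2.909 ≈ 25.7206 billion.
After the change m₂ = 1 / (0.16) = 6.25, so M₂ = 6.25 × 2.909 ≈ 18.1812 billion.
ΔM = M₂ − M₁ = 18.1812 − 25.7206 = -7.5394 billion.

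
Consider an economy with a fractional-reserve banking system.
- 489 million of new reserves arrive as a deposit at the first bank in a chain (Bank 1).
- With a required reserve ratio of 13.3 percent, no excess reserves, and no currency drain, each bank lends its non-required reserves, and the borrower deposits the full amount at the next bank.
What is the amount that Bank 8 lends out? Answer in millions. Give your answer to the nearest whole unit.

156 million

Each bank lends a fraction (1 − rr) = 0.8670 of the deposit it receives, so Bank 8 receives 489·0.8670^7 and lends 489·0.8670^8 ≈ 156.1211 million.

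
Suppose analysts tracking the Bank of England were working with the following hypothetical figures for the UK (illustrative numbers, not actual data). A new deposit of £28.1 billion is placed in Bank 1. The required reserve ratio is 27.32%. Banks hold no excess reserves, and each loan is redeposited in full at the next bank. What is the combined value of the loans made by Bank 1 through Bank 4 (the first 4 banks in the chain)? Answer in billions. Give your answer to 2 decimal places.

Bank i lends (1 − rr)^i of the original deposit: Bank 1 lends 28.1·0.7268 ≈ 20.4231, Bank 2 lends 28.1·0.7268² ≈ 14.8435, and so on.
Summing a geometric series: total = 28.1·[0.7268·(1 − 0.7268^4) / (1 − 0.7268)] ≈ 53.8957 billion.

£53.90 billion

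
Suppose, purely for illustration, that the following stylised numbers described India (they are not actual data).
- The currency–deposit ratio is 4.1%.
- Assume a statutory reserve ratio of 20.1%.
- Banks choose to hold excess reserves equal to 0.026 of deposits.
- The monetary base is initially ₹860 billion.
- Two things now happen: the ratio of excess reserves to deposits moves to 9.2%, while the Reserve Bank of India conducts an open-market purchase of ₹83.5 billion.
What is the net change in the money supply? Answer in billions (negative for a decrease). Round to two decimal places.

Before: m₁ = (1 + 0.041) / (0.201 + 0.026 + 0.041) ≈ 3.884328, MB₁ = 860, so M₁ = 3.884328 × 860 ≈ 3340.5221 billion.
After: m₂ = (1 + 0.041) / (0.201 + 0.092 + 0.041) ≈ 3.116766, MB₂ = 860 + 83.5 = 943.5, so M₂ = 3.116766 × 943.5 ≈ 2940.6687 billion.
ΔM = M₂ − M₁ = 2940.6687 − 3340.5221 = -399.8534 billion.

-399.85 billion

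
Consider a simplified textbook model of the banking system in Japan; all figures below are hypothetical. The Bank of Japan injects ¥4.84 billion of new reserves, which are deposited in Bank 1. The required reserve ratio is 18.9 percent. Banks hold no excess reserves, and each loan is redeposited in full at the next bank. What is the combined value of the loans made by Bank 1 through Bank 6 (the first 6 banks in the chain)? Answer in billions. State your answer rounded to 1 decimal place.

Bank i lends (1 − rr)^i of the original deposit: Bank 1 lends 4.84·0.8110 ≈ 3.9252, Bank 2 lends 4.84·0.8110² ≈ 3.1834, and so on.
Summing a geometric series: total = 4.84·[0.8110·(1 − 0.8110^6) / (1 − 0.8110)] ≈ 14.8593 billion.

¥14.9 billion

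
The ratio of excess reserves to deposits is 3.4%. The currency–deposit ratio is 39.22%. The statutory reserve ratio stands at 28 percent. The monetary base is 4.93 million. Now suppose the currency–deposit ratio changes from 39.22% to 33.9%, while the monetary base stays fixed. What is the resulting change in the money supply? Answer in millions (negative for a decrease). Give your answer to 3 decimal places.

Initially m₁ = (1 + 0.3922) / (0.28 + 0.034 + 0.3922) ≈ 1.97140, so M₁ = 1.97140 × 4.93 ≈ 9.719 million.
After the change m₂ = (1 + 0.339) / (0.28 + 0.034 + 0.339) ≈ 2.05054, so M₂ = 2.05054 × 4.93 ≈ 10.1092 million.
ΔM = M₂ − M₁ = 10.1092 − 9.719 = 0.3902 million.

0.390 million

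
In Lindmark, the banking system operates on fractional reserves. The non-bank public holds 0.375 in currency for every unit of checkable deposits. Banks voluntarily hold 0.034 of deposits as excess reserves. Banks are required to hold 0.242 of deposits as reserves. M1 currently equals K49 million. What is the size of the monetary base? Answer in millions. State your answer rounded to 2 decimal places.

K23.20 million

The money multiplier is m = (1 + c) / (rr + e + c) = (1 + 0.375) / (0.242 + 0.034 + 0.375) ≈ 2.11214.
MB = M / m = 49 / 2.11214 ≈ 23.1992 million.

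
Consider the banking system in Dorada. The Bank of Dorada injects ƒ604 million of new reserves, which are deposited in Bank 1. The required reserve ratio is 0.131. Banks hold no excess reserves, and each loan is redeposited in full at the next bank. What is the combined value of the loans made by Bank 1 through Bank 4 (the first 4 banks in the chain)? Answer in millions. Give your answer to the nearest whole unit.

ƒ1722 million

Bank i lends (1 − rr)^i of the original deposit: Bank 1 lends 604·0.8690 = 524.8760, Bank 2 lends 604·0.8690² ≈ 456.1172, and so on.
Summing a geometric series: total = 604·[0.8690·(1 − 0.8690^4) / (1 − 0.8690)] ≈ 1721.8011 million.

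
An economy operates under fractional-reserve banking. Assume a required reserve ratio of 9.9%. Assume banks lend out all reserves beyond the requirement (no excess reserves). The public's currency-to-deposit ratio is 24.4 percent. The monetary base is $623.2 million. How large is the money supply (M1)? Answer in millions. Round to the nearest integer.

The money multiplier is m = (1 + c) / (rr + c) = (1 + 0.244) / (0.099 + 0.244) ≈ 3.6268.
So M = m × MB = 3.6268 × 623.2 ≈ 2260.2218 million.

$2260 million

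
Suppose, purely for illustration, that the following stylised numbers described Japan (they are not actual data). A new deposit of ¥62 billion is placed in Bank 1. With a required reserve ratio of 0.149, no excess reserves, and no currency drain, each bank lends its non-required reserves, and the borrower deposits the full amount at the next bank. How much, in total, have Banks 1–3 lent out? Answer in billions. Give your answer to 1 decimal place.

Bank i lends (1 − rr)^i of the original deposit: Bank 1 lends 62·0.8510 = 52.7620, Bank 2 lends 62·0.8510² ≈ 44.9005, and so on.
Summing a geometric series: total = 62·[0.8510·(1 − 0.8510^3) / (1 − 0.8510)] ≈ 135.8728 billion.

¥135.9 billion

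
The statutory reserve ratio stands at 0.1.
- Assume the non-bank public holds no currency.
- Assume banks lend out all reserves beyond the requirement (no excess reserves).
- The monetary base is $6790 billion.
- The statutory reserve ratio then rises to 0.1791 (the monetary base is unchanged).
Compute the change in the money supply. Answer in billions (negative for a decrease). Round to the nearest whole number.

-29988 billion

Initially m₁ = 1 / (0.1) = 10, so M₁ = 10 × 6790 = 67900 billion.
After the change m₂ = 1 / (0.1791) ≈ 5.58347, so M₂ = 5.58347 × 6790 = 37911.7613 billion.
ΔM = M₂ − M₁ = 37911.7613 − 67900 = -29988.2387 billion.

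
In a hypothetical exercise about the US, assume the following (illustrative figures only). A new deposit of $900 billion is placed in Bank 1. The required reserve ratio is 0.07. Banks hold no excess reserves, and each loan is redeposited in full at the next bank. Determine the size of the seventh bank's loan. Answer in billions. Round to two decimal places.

$541.53 billion

Each bank lends a fraction (1 − rr) = 0.9300 of the deposit it receives, so Bank 7 receives 900·0.9300^6 and lends 900·0.9300^7 ≈ 541.5308 billion.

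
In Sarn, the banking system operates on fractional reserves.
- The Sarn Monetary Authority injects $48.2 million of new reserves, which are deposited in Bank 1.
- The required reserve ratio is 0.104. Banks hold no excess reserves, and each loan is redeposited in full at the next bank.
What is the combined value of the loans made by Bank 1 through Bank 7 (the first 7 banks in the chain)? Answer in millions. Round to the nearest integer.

$223 million

Bank i lends (1 − rr)^i of the original deposit: Bank 1 lends 48.2·0.8960 = 43.1872, Bank 2 lends 48.2·0.8960² ≈ 38.6957, and so on.
Summing a geometric series: total = 48.2·[0.8960·(1 − 0.8960^7) / (1 − 0.8960)] ≈ 222.7407 million.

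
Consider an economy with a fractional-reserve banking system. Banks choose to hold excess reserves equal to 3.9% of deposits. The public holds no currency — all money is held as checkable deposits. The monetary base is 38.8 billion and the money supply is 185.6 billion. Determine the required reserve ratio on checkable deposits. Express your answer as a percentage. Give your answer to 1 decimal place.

17.0%

Using m = M/MB = 185.6/38.8 ≈ 4.783505. Since m = (1 + c)/(c + rr + e), the denominator satisfies c + rr + e = (1 + c)/m = (1 + 0) / 4.783505 ≈ 0.209052.
With c = 0 and e = 0.039, the required reserve ratio on checkable deposits is 0.209052 − 0 − 0.039 = 0.170052.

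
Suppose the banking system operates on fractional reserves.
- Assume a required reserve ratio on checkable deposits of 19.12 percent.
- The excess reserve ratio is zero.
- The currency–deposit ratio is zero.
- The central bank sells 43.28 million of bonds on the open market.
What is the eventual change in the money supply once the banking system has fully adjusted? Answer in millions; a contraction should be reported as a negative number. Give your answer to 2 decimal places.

-226.36 million

The simple money multiplier is m = 1/rr = 1/0.1912 ≈ 5.23013.
An open-market sale reduces the monetary base by 43.28 million, so ΔM = m × ΔMB = 5.23013 × (−43.28) ≈ -226.36 million.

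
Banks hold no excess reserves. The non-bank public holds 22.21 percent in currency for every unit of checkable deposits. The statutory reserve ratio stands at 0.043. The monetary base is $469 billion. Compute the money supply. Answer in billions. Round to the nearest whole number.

The money multiplier is m = (1 + c) / (rr + c) = (1 + 0.2221) / (0.043 + 0.2221) ≈ 4.61.
So M = m × MB = 4.61 × 469 = 2162.09 billion.

$2162 billion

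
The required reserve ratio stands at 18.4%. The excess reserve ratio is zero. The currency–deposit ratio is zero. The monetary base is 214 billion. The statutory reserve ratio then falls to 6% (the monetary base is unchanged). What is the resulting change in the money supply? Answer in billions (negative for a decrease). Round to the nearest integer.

2404 billion

Initially m₁ = 1 / (0.184) ≈ 5.4348, so M₁ = 5.4348 × 214 = 1163.0472 billion.
After the change m₂ = 1 / (0.06) ≈ 16.6667, so M₂ = 16.6667 × 214 = 3566.6738 billion.
ΔM = M₂ − M₁ = 3566.6738 − 1163.0472 = 2403.6266 billion.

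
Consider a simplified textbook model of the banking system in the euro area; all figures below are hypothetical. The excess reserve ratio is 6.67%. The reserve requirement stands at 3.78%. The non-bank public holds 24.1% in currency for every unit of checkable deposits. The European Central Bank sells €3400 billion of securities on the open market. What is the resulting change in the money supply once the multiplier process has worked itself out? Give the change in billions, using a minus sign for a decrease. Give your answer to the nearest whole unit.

The money multiplier is m = (1 + c) / (rr + e + c) = (1 + 0.241) / (0.0378 + 0.0667 + 0.241) ≈ 3.59190.
The sale removes 3400 billion of base, so ΔM = m × ΔMB = 3.59190 × (−3400) = -12212.46 billion.

-12212 billion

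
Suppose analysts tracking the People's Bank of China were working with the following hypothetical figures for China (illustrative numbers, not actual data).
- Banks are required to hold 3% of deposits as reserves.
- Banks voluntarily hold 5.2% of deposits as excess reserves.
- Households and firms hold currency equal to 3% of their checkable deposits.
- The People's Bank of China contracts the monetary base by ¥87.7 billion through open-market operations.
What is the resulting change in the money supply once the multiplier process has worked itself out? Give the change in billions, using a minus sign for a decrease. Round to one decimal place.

-806.5 billion

The money multiplier is m = (1 + c) / (rr + e + c) = (1 + 0.03) / (0.03 + 0.052 + 0.03) ≈ 9.1964.
The sale removes 87.7 billion of base, so ΔM = m × ΔMB = 9.1964 × (−87.7) ≈ -806.5243 billion.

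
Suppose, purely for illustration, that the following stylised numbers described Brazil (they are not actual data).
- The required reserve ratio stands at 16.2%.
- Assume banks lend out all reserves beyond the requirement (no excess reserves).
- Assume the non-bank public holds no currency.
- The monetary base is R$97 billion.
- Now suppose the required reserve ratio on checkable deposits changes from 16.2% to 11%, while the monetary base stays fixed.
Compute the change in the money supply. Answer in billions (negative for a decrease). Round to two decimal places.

Initially m₁ = 1 / (0.162) ≈ 6.17284, so M₁ = 6.17284 × 97 ≈ 598.7655 billion.
After the change m₂ = 1 / (0.11) ≈ 9.09091, so M₂ = 9.09091 × 97 ≈ 881.8183 billion.
ΔM = M₂ − M₁ = 881.8183 − 598.7655 = 283.0528 billion.

R$283.05 billion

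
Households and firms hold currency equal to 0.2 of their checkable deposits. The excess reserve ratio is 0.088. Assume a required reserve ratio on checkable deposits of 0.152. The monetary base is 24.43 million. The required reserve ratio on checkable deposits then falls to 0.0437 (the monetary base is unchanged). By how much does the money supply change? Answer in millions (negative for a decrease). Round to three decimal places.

21.754 million

Initially m₁ = (1 + 0.2) / (0.152 + 0.088 + 0.2) ≈ 2.727273, so M₁ = 2.727273 × 24.43 ≈ 66.6273 million.
After the change m₂ = (1 + 0.2) / (0.0437 + 0.088 + 0.2) ≈ 3.617727, so M₂ = 3.617727 × 24.43 ≈ 88.3811 million.
ΔM = M₂ − M₁ = 88.3811 − 66.6273 = 21.7538 million.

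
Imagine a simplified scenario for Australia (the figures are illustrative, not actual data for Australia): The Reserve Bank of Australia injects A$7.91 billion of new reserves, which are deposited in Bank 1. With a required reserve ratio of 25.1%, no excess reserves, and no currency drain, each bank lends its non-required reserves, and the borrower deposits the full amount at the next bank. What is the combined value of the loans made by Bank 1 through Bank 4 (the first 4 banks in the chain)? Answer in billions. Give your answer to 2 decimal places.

Bank i lends (1 − rr)^i of the original deposit: Bank 1 lends 7.91·0.7490 ≈ 5.9246, Bank 2 lends 7.91·0.7490² ≈ 4.4375, and so on.
Summing a geometric series: total = 7.91·[0.7490·(1 − 0.7490^4) / (1 − 0.7490)] ≈ 16.1753 billion.

A$16.18 billion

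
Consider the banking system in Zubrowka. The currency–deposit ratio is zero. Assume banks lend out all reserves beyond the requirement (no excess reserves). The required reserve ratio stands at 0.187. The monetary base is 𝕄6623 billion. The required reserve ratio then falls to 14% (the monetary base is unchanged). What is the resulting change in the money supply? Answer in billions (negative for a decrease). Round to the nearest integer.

𝕄11890 billion

Initially m₁ = 1 / (0.187) ≈ 5.34759, so M₁ = 5.34759 × 6623 ≈ 35417.0886 billion.
After the change m₂ = 1 / (0.14) ≈ 7.14286, so M₂ = 7.14286 × 6623 ≈ 47307.1618 billion.
ΔM = M₂ − M₁ = 47307.1618 − 35417.0886 = 11890.0732 billion.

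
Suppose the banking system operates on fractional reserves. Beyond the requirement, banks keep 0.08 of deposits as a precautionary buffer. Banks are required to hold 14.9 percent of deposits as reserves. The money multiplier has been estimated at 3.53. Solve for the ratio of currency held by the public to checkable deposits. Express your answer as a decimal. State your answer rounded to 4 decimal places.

0.0757

Using m = 3.53. From m = (1 + c)/(c + rr + e), rearranging gives 1 + c = m·(c + rr + e), so c·(1 − m) = m·(rr + e) − 1.
Hence c = [m·(rr + e) − 1]/(1 − m) = [3.53 × (0.149 + 0.08) − 1] / (1 − 3.53) ≈ 0.075743.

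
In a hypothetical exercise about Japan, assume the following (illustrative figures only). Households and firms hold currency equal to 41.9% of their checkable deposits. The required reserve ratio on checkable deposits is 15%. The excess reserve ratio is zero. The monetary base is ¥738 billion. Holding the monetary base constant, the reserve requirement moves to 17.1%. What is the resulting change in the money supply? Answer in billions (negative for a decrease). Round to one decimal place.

-65.5 billion

Initially m₁ = (1 + 0.419) / (0.15 + 0.419) ≈ 2.49385, so M₁ = 2.49385 × 738 = 1840.4613 billion.
After the change m₂ = (1 + 0.419) / (0.171 + 0.419) ≈ 2.40508, so M₂ = 2.40508 × 738 ≈ 1774.949 billion.
ΔM = M₂ − M₁ = 1774.949 − 1840.4613 = -65.5123 billion.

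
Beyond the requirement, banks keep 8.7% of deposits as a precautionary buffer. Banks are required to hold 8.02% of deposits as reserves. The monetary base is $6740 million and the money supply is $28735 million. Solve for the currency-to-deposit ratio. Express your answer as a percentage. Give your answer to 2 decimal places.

Using m = M/MB = 28735/6740 ≈ 4.263353. From m = (1 + c)/(c + rr + e), rearranging gives 1 + c = m·(c + rr + e), so c·(1 − m) = m·(rr + e) − 1.
Hence c = [m·(rr + e) − 1]/(1 − m) = [4.263353 × (0.0802 + 0.087) − 1] / (1 − 4.263353) ≈ 0.087998.

8.80%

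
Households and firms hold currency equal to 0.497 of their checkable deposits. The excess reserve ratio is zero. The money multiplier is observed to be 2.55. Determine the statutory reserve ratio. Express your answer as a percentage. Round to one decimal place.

Using m = 2.55. Since m = (1 + c)/(c + rr + e), the denominator satisfies c + rr + e = (1 + c)/m = (1 + 0.497) / 2.55 ≈ 0.587059.
With c = 0.497 and e = 0, the statutory reserve ratio is 0.587059 − 0.497 − 0 = 0.090059.

9.0%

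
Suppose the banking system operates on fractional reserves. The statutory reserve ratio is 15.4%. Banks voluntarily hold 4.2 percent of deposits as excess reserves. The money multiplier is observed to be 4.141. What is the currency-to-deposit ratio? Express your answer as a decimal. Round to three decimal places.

0.060

Using m = 4.141. From m = (1 + c)/(c + rr + e), rearranging gives 1 + c = m·(c + rr + e), so c·(1 − m) = m·(rr + e) − 1.
Hence c = [m·(rr + e) − 1]/(1 − m) = [4.141 × (0.154 + 0.042) − 1] / (1 − 4.141) ≈ 0.059969.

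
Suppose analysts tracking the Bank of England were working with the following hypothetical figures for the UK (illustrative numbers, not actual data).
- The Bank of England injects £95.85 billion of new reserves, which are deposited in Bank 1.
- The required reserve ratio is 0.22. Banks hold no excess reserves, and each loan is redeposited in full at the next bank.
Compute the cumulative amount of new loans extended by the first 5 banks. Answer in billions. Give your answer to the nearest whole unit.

£242 billion

Bank i lends (1 − rr)^i of the original deposit: Bank 1 lends 95.85·0.7800 = 74.7630, Bank 2 lends 95.85·0.7800² ≈ 58.3151, and so on.
Summing a geometric series: total = 95.85·[0.7800·(1 − 0.7800^5) / (1 − 0.7800)] ≈ 241.7164 billion.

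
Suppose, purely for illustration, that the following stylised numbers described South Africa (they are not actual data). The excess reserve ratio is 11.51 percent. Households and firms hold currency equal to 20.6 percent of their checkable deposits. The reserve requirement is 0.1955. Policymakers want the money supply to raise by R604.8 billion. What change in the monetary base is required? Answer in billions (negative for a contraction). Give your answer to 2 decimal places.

The money multiplier is m = (1 + c) / (rr + e + c) = (1 + 0.206) / (0.1955 + 0.1151 + 0.206) ≈ 2.334495.
ΔMB = ΔM / m = (+604.8) / 2.334495 ≈ 259.071 billion.

R259.07 billion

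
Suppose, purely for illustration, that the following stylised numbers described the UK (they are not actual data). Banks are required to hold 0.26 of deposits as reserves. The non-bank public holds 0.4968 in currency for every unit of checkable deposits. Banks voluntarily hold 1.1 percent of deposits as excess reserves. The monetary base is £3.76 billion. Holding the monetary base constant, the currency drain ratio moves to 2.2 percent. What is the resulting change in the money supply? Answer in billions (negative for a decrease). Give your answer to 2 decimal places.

Initially m₁ = (1 + 0.4968) / (0.26 + 0.011 + 0.4968) ≈ 1.9495, so M₁ = 1.9495 × 3.76 ≈ 7.3301 billion.
After the change m₂ = (1 + 0.022) / (0.26 + 0.011 + 0.022) ≈ 3.4881, so M₂ = 3.4881 × 3.76 ≈ 13.1153 billion.
ΔM = M₂ − M₁ = 13.1153 − 7.3301 = 5.7852 billion.

£5.79 billion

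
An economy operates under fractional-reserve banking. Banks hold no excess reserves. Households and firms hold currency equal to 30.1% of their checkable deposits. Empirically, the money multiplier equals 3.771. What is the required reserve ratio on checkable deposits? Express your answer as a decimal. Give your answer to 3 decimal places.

Using m = 3.771. Since m = (1 + c)/(c + rr + e), the denominator satisfies c + rr + e = (1 + c)/m = (1 + 0.301) / 3.771 ≈ 0.345001.
With c = 0.301 and e = 0, the required reserve ratio on checkable deposits is 0.345001 − 0.301 − 0 = 0.044001.

0.044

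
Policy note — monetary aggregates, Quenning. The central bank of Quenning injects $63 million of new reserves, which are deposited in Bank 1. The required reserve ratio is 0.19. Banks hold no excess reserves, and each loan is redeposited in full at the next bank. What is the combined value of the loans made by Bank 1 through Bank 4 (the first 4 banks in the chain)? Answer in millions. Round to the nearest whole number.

$153 million

Bank i lends (1 − rr)^i of the original deposit: Bank 1 lends 63·0.8100 = 51.0300, Bank 2 lends 63·0.8100² = 41.3343, and so on.
Summing a geometric series: total = 63·[0.8100·(1 − 0.8100^4) / (1 − 0.8100)] ≈ 152.9645 million.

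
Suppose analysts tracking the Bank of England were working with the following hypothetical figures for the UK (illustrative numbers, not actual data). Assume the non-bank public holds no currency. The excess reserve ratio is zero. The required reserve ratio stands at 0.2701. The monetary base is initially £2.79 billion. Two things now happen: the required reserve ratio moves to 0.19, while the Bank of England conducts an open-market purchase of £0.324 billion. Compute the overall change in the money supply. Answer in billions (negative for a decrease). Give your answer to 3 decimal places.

Before: m₁ = 1 / (0.2701) ≈ 3.70233, MB₁ = 2.79, so M₁ = 3.70233 × 2.79 ≈ 10.3295 billion.
After: m₂ = 1 / (0.19) ≈ 5.26316, MB₂ = 2.79 + 0.324 = 3.114, so M₂ = 5.26316 × 3.114 ≈ 16.3895 billion.
ΔM = M₂ − M₁ = 16.3895 − 10.3295 = 6.06 billion.

£6.060 billion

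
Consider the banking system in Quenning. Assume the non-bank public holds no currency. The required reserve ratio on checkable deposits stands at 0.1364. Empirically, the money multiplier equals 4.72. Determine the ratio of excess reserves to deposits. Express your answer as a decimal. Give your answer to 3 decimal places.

Using m = 4.72. Since m = (1 + c)/(c + rr + e), the denominator satisfies c + rr + e = (1 + c)/m = (1 + 0) / 4.72 ≈ 0.211864.
With c = 0 and rr = 0.1364, the ratio of excess reserves to deposits is 0.211864 − 0 − 0.1364 = 0.075464.

0.075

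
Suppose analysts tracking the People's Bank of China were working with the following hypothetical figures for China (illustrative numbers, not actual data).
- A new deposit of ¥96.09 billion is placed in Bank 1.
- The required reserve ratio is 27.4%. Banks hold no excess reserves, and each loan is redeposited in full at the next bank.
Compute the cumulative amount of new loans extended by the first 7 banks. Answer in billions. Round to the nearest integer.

Bank i lends (1 − rr)^i of the original deposit: Bank 1 lends 96.09·0.7260 ≈ 69.7613, Bank 2 lends 96.09·0.7260² ≈ 50.6467, and so on.
Summing a geometric series: total = 96.09·[0.7260·(1 − 0.7260^7) / (1 − 0.7260)] ≈ 227.5376 billion.

¥228 billion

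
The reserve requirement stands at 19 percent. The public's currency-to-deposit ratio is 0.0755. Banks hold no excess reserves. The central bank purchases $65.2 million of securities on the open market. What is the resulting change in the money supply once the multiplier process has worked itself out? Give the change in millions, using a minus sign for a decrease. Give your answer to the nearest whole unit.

The money multiplier is m = (1 + c) / (rr + c) = (1 + 0.0755) / (0.19 + 0.0755) ≈ 4.0508.
The purchase adds 65.2 million of base, so ΔM = m × ΔMB = 4.0508 × (+65.2) ≈ 264.1122 million.

$264 million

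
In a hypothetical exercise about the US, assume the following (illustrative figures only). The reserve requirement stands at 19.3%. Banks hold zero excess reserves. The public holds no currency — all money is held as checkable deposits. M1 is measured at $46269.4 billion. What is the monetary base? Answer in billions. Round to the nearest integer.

With no currency drain and no excess reserves, the money multiplier is m = 1/rr = 1/0.193 ≈ 5.181347.
The monetary base is MB = M / m = 46269.4 / 5.181347 ≈ 8929.9945 billion.

$8930 billion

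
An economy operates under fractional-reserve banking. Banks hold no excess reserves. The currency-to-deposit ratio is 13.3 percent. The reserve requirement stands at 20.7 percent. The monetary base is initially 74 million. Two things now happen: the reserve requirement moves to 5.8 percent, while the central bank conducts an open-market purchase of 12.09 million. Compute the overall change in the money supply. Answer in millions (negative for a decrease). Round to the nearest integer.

Before: m₁ = (1 + 0.133) / (0.207 + 0.133) ≈ 3.3324, MB₁ = 74, so M₁ = 3.3324 × 74 = 246.5976 million.
After: m₂ = (1 + 0.133) / (0.058 + 0.133) ≈ 5.9319, MB₂ = 74 + 12.09 = 86.09, so M₂ = 5.9319 × 86.09 ≈ 510.6773 million.
ΔM = M₂ − M₁ = 510.6773 − 246.5976 = 264.0797 million.

264 million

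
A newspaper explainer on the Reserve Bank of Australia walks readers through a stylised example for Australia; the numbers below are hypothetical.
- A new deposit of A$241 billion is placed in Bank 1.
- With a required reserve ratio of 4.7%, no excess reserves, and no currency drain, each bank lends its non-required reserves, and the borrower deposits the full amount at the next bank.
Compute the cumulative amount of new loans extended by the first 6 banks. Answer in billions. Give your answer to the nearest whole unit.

A$1226 billion

Bank i lends (1 − rr)^i of the original deposit: Bank 1 lends 241·0.9530 = 229.6730, Bank 2 lends 241·0.9530² ≈ 218.8784, and so on.
Summing a geometric series: total = 241·[0.9530·(1 − 0.9530^6) / (1 − 0.9530)] ≈ 1225.9145 billion.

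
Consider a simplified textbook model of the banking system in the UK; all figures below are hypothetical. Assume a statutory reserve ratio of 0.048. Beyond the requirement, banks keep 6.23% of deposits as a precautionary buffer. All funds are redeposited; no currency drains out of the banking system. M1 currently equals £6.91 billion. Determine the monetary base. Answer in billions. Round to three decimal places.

£0.762 billion

The money multiplier is m = 1 / (rr + e) = 1 / (0.048 + 0.0623) ≈ 9.06618.
MB = M / m = 6.91 / 9.06618 ≈ 0.7622 billion.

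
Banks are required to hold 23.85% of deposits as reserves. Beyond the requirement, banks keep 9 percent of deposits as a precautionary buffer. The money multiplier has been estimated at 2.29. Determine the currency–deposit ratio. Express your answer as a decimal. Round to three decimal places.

0.192

Using m = 2.29. From m = (1 + c)/(c + rr + e), rearranging gives 1 + c = m·(c + rr + e), so c·(1 − m) = m·(rr + e) − 1.
Hence c = [m·(rr + e) − 1]/(1 − m) = [2.29 × (0.2385 + 0.09) − 1] / (1 − 2.29) ≈ 0.192043.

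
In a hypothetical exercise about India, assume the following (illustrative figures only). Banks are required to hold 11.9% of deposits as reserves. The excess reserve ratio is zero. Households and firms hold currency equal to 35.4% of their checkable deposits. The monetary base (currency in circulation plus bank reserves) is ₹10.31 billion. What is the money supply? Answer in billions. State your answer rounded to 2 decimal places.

₹29.51 billion

The money multiplier is m = (1 + c) / (rr + c) = (1 + 0.354) / (0.119 + 0.354) ≈ 2.86258.
So M = m × MB = 2.86258 × 10.31 ≈ 29.5132 billion.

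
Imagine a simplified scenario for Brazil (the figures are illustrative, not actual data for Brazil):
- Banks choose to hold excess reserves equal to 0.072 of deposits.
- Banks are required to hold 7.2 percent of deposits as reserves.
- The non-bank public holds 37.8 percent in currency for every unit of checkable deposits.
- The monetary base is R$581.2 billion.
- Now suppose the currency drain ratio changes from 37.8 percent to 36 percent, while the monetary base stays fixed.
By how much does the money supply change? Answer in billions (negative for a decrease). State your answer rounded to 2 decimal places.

Initially m₁ = (1 + 0.378) / (0.072 + 0.072 + 0.378) ≈ 2.639847, so M₁ = 2.639847 × 581.2 ≈ 1534.2791 billion.
After the change m₂ = (1 + 0.36) / (0.072 + 0.072 + 0.36) ≈ 2.698413, so M₂ = 2.698413 × 581.2 ≈ 1568.3176 billion.
ΔM = M₂ − M₁ = 1568.3176 − 1534.2791 = 34.0385 billion.

R$34.04 billion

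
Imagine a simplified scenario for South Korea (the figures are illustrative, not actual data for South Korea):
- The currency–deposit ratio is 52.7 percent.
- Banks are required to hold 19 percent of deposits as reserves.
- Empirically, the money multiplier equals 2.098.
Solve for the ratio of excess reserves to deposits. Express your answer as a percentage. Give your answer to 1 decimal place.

Using m = 2.098. Since m = (1 + c)/(c + rr + e), the denominator satisfies c + rr + e = (1 + c)/m = (1 + 0.527) / 2.098 ≈ 0.727836.
With c = 0.527 and rr = 0.19, the ratio of excess reserves to deposits is 0.727836 − 0.527 − 0.19 = 0.010836.

1.1%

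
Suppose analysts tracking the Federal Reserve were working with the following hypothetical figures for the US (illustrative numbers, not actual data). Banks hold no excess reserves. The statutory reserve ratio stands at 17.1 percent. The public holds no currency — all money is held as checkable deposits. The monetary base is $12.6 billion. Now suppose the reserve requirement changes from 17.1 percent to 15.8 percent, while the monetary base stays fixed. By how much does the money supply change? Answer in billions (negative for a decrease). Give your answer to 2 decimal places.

$6.06 billion

Initially m₁ = 1 / (0.171) ≈ 5.84795, so M₁ = 5.84795 × 12.6 ≈ 73.6842 billion.
After the change m₂ = 1 / (0.158) ≈ 6.32911, so M₂ = 6.32911 × 12.6 ≈ 79.7468 billion.
ΔM = M₂ − M₁ = 79.7468 − 73.6842 = 6.0626 billion.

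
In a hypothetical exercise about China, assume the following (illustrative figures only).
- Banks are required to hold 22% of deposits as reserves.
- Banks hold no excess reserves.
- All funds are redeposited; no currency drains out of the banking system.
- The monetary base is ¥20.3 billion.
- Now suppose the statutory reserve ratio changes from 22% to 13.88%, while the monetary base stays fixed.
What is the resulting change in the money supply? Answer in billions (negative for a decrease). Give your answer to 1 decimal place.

Initially m₁ = 1 / (0.22) ≈ 4.5455, so M₁ = 4.5455 × 20.3 ≈ 92.2736 billion.
After the change m₂ = 1 / (0.1388) ≈ 7.2046, so M₂ = 7.2046 × 20.3 ≈ 146.2534 billion.
ΔM = M₂ − M₁ = 146.2534 − 92.2736 = 53.9798 billion.

¥54.0 billion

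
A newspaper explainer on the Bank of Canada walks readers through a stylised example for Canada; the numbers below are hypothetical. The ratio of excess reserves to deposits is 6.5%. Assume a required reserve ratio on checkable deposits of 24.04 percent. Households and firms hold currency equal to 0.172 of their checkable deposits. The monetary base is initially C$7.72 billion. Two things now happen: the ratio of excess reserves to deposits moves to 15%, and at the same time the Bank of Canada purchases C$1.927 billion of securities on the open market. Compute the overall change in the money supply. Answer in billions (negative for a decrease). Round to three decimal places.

C$1.151 billion

Before: m₁ = (1 + 0.172) / (0.2404 + 0.065 + 0.172) ≈ 2.45496, MB₁ = 7.72, so M₁ = 2.45496 × 7.72 ≈ 18.9523 billion.
After: m₂ = (1 + 0.172) / (0.2404 + 0.15 + 0.172) ≈ 2.08393, MB₂ = 7.72 + 1.927 = 9.647, so M₂ = 2.08393 × 9.647 ≈ 20.1037 billion.
ΔM = M₂ − M₁ = 20.1037 − 18.9523 = 1.1514 billion.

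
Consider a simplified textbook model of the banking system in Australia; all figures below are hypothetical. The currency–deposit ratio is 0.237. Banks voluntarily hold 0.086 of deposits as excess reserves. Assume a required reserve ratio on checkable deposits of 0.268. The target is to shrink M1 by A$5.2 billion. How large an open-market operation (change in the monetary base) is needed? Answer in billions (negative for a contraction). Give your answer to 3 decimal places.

The money multiplier is m = (1 + c) / (rr + e + c) = (1 + 0.237) / (0.268 + 0.086 + 0.237) ≈ 2.09306.
ΔMB = ΔM / m = (−5.2) / 2.09306 ≈ -2.4844 billion.

-2.484 billion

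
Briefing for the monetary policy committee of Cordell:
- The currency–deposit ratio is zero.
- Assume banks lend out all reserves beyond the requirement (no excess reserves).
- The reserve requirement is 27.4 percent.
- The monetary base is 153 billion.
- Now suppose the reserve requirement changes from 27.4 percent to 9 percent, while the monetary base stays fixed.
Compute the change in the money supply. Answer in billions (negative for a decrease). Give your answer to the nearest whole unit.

1142 billion

Initially m₁ = 1 / (0.274) ≈ 3.6496, so M₁ = 3.6496 × 153 = 558.3888 billion.
After the change m₂ = 1 / (0.09) ≈ 11.1111, so M₂ = 11.1111 × 153 = 1699.9983 billion.
ΔM = M₂ − M₁ = 1699.9983 − 558.3888 = 1141.6095 billion.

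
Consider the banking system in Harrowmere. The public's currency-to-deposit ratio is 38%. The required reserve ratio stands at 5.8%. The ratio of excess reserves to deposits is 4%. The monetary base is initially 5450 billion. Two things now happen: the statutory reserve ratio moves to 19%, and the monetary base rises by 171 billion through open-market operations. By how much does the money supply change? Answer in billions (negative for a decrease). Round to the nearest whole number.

Before: m₁ = (1 + 0.38) / (0.058 + 0.04 + 0.38) ≈ 2.88703, MB₁ = 5450, so M₁ = 2.88703 × 5450 = 15734.3135 billion.
After: m₂ = (1 + 0.38) / (0.19 + 0.04 + 0.38) ≈ 2.26230, MB₂ = 5450 + 171 = 5621, so M₂ = 2.26230 × 5621 = 12716.3883 billion.
ΔM = M₂ − M₁ = 12716.3883 − 15734.3135 = -3017.9252 billion.

-3018 billion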